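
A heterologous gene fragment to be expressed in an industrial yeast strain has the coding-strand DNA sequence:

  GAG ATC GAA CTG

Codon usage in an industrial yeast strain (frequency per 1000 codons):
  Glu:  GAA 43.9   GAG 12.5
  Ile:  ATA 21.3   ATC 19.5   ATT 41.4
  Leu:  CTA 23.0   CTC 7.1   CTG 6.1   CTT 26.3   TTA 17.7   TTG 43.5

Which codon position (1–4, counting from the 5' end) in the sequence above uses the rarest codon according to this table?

4

Codon 1 GAG (Glu): 12.5 per 1000.
Codon 2 ATC (Ile): 19.5 per 1000.
Codon 3 GAA (Glu): 43.9 per 1000.
Codon 4 CTG (Leu): 6.1 per 1000.
Lowest frequency is 6.1 at codon 4.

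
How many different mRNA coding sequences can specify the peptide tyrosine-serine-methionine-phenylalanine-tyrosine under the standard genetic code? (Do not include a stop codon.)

48

Tyr: 2 codons.
Ser: 6 codons.
Met: 1 codon.
Phe: 2 codons.
Tyr: 2 codons.
2 × 6 × 1 × 2 × 2 = 48.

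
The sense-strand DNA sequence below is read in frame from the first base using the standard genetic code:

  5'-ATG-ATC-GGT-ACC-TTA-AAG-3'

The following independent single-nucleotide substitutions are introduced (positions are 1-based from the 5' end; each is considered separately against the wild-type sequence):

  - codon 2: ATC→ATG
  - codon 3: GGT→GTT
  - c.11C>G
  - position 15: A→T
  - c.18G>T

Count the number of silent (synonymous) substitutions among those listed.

Codon 2: ATC (Ile) → ATG (Met) — missense.
Codon 3: GGT (Gly) → GTT (Val) — missense.
Codon 4: ACC (Thr) → AGC (Ser) — missense.
Codon 5: TTA (Leu) → TTT (Phe) — missense.
Codon 6: AAG (Lys) → AAT (Asn) — missense.
Synonymous: 0 of 5.

0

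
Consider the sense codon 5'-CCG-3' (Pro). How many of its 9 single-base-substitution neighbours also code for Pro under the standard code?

Position 1: none → 0 synonymous.
Position 2: none → 0 synonymous.
Position 3: CCU, CCC, CCA → 3 synonymous.
Total: 0 + 0 + 3 = 3.

3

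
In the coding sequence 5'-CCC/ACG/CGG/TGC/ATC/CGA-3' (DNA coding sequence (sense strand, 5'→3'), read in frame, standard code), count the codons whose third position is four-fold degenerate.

4

Codon 1 CCC (Pro): third position 4-fold.
Codon 2 ACG (Thr): third position 4-fold.
Codon 3 CGG (Arg): third position 4-fold.
Codon 4 TGC (Cys): third position 2-fold.
Codon 5 ATC (Ile): third position 3-fold.
Codon 6 CGA (Arg): third position 4-fold.
Four-fold degenerate third positions: 4.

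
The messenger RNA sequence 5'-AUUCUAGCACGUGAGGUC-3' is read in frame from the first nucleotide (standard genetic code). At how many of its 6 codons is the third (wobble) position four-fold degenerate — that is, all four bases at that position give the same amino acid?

Codon 1 AUU (Ile): third position 3-fold.
Codon 2 CUA (Leu): third position 4-fold.
Codon 3 GCA (Ala): third position 4-fold.
Codon 4 CGU (Arg): third position 4-fold.
Codon 5 GAG (Glu): third position 2-fold.
Codon 6 GUC (Val): third position 4-fold.
Four-fold degenerate third positions: 4.

4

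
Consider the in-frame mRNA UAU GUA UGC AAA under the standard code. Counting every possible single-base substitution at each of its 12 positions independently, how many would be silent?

6

Codon 1 (UAU, Tyr): 1 synonymous substitution.
Codon 2 (GUA, Val): 3 synonymous substitutions.
Codon 3 (UGC, Cys): 1 synonymous substitution.
Codon 4 (AAA, Lys): 1 synonymous substitution.
Total: 1 + 3 + 1 + 1 = 6.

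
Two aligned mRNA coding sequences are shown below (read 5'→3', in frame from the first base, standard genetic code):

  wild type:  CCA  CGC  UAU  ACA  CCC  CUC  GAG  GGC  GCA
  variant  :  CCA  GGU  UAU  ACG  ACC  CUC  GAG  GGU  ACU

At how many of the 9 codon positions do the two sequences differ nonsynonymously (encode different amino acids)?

3

Codon 1: CCA Pro / CCA Pro — identical.
Codon 2: CGC Arg / GGU Gly — nonsynonymous.
Codon 3: UAU Tyr / UAU Tyr — identical.
Codon 4: ACA Thr / ACG Thr — synonymous.
Codon 5: CCC Pro / ACC Thr — nonsynonymous.
Codon 6: CUC Leu / CUC Leu — identical.
Codon 7: GAG Glu / GAG Glu — identical.
Codon 8: GGC Gly / GGU Gly — synonymous.
Codon 9: GCA Ala / ACU Thr — nonsynonymous.
Nonsynonymous differences: 3.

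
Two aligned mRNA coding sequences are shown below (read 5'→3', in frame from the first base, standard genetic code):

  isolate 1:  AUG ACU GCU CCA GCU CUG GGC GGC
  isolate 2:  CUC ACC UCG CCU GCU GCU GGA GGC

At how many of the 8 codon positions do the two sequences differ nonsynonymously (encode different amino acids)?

Codon 1: AUG Met / CUC Leu — nonsynonymous.
Codon 2: ACU Thr / ACC Thr — synonymous.
Codon 3: GCU Ala / UCG Ser — nonsynonymous.
Codon 4: CCA Pro / CCU Pro — synonymous.
Codon 5: GCU Ala / GCU Ala — identical.
Codon 6: CUG Leu / GCU Ala — nonsynonymous.
Codon 7: GGC Gly / GGA Gly — synonymous.
Codon 8: GGC Gly / GGC Gly — identical.
Nonsynonymous differences: 3.

3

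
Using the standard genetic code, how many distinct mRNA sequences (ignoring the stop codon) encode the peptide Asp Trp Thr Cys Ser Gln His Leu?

2304

Asp: 2 codons.
Trp: 1 codon.
Thr: 4 codons.
Cys: 2 codons.
Ser: 6 codons.
Gln: 2 codons.
His: 2 codons.
Leu: 6 codons.
2 × 1 × 4 × 2 × 6 × 2 × 2 × 6 = 2304.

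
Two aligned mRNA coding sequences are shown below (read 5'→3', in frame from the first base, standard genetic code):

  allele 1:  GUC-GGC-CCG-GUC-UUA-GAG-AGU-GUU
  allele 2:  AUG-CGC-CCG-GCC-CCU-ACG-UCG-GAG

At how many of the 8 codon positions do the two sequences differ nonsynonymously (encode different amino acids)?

Codon 1: GUC Val / AUG Met — nonsynonymous.
Codon 2: GGC Gly / CGC Arg — nonsynonymous.
Codon 3: CCG Pro / CCG Pro — identical.
Codon 4: GUC Val / GCC Ala — nonsynonymous.
Codon 5: UUA Leu / CCU Pro — nonsynonymous.
Codon 6: GAG Glu / ACG Thr — nonsynonymous.
Codon 7: AGU Ser / UCG Ser — synonymous.
Codon 8: GUU Val / GAG Glu — nonsynonymous.
Nonsynonymous differences: 6.

6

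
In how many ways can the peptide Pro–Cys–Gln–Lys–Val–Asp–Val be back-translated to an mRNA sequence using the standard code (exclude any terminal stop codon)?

1024

Pro: 4 codons.
Cys: 2 codons.
Gln: 2 codons.
Lys: 2 codons.
Val: 4 codons.
Asp: 2 codons.
Val: 4 codons.
4 × 2 × 2 × 2 × 4 × 2 × 4 = 1024.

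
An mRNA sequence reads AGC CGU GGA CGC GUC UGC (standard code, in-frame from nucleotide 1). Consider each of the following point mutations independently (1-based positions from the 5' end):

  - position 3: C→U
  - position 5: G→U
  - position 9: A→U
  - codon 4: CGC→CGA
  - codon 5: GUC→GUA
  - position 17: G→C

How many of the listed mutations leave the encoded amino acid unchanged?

Codon 1: AGC (Ser) → AGU (Ser) — synonymous.
Codon 2: CGU (Arg) → CUU (Leu) — missense.
Codon 3: GGA (Gly) → GGU (Gly) — synonymous.
Codon 4: CGC (Arg) → CGA (Arg) — synonymous.
Codon 5: GUC (Val) → GUA (Val) — synonymous.
Codon 6: UGC (Cys) → UCC (Ser) — missense.
Synonymous: 4 of 6.

4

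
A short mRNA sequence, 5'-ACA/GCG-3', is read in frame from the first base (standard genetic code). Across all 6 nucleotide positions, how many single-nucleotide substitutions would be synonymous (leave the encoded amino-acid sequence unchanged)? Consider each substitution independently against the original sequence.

Codon 1 (ACA, Thr): 3 synonymous substitutions.
Codon 2 (GCG, Ala): 3 synonymous substitutions.
Total: 3 + 3 = 6.

6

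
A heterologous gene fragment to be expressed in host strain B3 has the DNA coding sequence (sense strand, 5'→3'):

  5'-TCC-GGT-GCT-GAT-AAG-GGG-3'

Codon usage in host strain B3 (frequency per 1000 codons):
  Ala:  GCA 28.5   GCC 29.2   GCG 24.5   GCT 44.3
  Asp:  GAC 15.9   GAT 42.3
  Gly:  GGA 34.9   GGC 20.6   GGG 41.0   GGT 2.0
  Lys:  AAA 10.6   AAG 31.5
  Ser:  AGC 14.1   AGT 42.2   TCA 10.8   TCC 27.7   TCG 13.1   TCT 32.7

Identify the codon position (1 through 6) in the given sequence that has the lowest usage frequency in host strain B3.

Codon 1 TCC (Ser): 27.7 per 1000.
Codon 2 GGT (Gly): 2.0 per 1000.
Codon 3 GCT (Ala): 44.3 per 1000.
Codon 4 GAT (Asp): 42.3 per 1000.
Codon 5 AAG (Lys): 31.5 per 1000.
Codon 6 GGG (Gly): 41.0 per 1000.
Lowest frequency is 2.0 at codon 2.

2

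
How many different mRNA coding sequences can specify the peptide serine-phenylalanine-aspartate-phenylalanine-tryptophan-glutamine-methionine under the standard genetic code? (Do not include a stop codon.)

96

Ser: 6 codons.
Phe: 2 codons.
Asp: 2 codons.
Phe: 2 codons.
Trp: 1 codon.
Gln: 2 codons.
Met: 1 codon.
6 × 2 × 2 × 2 × 1 × 2 × 1 = 96.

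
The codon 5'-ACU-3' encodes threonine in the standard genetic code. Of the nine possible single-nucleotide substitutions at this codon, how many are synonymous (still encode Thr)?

3

Position 1: none → 0 synonymous.
Position 2: none → 0 synonymous.
Position 3: ACC, ACA, ACG → 3 synonymous.
Total: 0 + 0 + 3 = 3.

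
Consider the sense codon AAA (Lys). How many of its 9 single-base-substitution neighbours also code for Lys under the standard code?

Position 1: none → 0 synonymous.
Position 2: none → 0 synonymous.
Position 3: AAG → 1 synonymous.
Total: 0 + 0 + 1 = 1.

1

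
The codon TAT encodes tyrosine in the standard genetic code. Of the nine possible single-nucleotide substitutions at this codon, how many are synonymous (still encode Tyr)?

1

Position 1: none → 0 synonymous.
Position 2: none → 0 synonymous.
Position 3: TAC → 1 synonymous.
Total: 0 + 0 + 1 = 1.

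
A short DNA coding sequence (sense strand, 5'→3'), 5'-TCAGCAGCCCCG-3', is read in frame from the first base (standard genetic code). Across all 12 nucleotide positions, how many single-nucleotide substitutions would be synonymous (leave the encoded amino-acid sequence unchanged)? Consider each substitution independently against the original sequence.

12

Codon 1 (TCA, Ser): 3 synonymous substitutions.
Codon 2 (GCA, Ala): 3 synonymous substitutions.
Codon 3 (GCC, Ala): 3 synonymous substitutions.
Codon 4 (CCG, Pro): 3 synonymous substitutions.
Total: 3 + 3 + 3 + 3 = 12.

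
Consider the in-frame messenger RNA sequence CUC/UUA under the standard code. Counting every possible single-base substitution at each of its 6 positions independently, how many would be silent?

Codon 1 (CUC, Leu): 3 synonymous substitutions.
Codon 2 (UUA, Leu): 2 synonymous substitutions.
Total: 3 + 2 = 5.

5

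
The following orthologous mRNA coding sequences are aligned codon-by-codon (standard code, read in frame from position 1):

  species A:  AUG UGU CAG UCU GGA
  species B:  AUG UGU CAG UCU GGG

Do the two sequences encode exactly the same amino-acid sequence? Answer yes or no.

Codon 1: AUG Met / AUG Met — identical.
Codon 2: UGU Cys / UGU Cys — identical.
Codon 3: CAG Gln / CAG Gln — identical.
Codon 4: UCU Ser / UCU Ser — identical.
Codon 5: GGA Gly / GGG Gly — synonymous.
Nonsynonymous differences: 0 → same protein.

yes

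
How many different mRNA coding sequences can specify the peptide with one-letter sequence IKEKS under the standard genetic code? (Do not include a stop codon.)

144

Ile: 3 codons.
Lys: 2 codons.
Glu: 2 codons.
Lys: 2 codons.
Ser: 6 codons.
3 × 2 × 2 × 2 × 6 = 144.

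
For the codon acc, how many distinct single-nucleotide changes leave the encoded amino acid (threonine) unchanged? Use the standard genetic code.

Position 1: none → 0 synonymous.
Position 2: none → 0 synonymous.
Position 3: ACU, ACA, ACG → 3 synonymous.
Total: 0 + 0 + 3 = 3.

3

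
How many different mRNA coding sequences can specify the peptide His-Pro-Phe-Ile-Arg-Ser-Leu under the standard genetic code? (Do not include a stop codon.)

10368

His: 2 codons.
Pro: 4 codons.
Phe: 2 codons.
Ile: 3 codons.
Arg: 6 codons.
Ser: 6 codons.
Leu: 6 codons.
2 × 4 × 2 × 3 × 6 × 6 × 6 = 10368.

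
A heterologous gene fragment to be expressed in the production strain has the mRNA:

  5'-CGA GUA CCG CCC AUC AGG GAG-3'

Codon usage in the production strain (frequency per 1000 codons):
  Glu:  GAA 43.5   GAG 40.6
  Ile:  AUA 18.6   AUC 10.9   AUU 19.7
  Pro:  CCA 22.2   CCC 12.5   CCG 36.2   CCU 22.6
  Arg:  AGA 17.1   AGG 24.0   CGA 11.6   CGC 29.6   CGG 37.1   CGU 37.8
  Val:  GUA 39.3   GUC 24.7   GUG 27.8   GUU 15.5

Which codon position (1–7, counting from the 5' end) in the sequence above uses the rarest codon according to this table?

5

Codon 1 CGA (Arg): 11.6 per 1000.
Codon 2 GUA (Val): 39.3 per 1000.
Codon 3 CCG (Pro): 36.2 per 1000.
Codon 4 CCC (Pro): 12.5 per 1000.
Codon 5 AUC (Ile): 10.9 per 1000.
Codon 6 AGG (Arg): 24.0 per 1000.
Codon 7 GAG (Glu): 40.6 per 1000.
Lowest frequency is 10.9 at codon 5.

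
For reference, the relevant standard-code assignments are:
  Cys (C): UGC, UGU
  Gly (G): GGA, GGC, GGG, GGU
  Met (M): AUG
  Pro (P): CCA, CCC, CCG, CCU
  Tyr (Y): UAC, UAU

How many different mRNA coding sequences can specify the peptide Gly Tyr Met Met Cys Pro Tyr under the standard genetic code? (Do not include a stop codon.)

Gly: 4 codons.
Tyr: 2 codons.
Met: 1 codon.
Met: 1 codon.
Cys: 2 codons.
Pro: 4 codons.
Tyr: 2 codons.
4 × 2 × 1 × 1 × 2 × 4 × 2 = 128.

128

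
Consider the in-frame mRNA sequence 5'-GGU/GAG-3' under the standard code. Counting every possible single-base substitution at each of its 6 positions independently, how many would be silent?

4

Codon 1 (GGU, Gly): 3 synonymous substitutions.
Codon 2 (GAG, Glu): 1 synonymous substitution.
Total: 3 + 1 = 4.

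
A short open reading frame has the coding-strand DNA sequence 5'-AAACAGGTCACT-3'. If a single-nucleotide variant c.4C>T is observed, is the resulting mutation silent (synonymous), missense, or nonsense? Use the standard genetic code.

Position 4 falls in codon 2: CAG → Gln.
After the substitution the codon is TAG → Stop.
The new codon is a stop codon, so this is a nonsense mutation.

nonsense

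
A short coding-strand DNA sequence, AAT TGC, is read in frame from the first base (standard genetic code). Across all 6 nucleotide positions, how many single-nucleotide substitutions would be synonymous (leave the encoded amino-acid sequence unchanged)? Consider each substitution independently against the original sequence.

Codon 1 (AAT, Asn): 1 synonymous substitution.
Codon 2 (TGC, Cys): 1 synonymous substitution.
Total: 1 + 1 = 2.

2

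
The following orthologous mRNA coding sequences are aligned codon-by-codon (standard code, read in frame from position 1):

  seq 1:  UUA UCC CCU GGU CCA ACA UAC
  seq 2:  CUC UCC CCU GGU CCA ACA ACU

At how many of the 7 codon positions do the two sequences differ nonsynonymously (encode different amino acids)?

Codon 1: UUA Leu / CUC Leu — synonymous.
Codon 2: UCC Ser / UCC Ser — identical.
Codon 3: CCU Pro / CCU Pro — identical.
Codon 4: GGU Gly / GGU Gly — identical.
Codon 5: CCA Pro / CCA Pro — identical.
Codon 6: ACA Thr / ACA Thr — identical.
Codon 7: UAC Tyr / ACU Thr — nonsynonymous.
Nonsynonymous differences: 1.

1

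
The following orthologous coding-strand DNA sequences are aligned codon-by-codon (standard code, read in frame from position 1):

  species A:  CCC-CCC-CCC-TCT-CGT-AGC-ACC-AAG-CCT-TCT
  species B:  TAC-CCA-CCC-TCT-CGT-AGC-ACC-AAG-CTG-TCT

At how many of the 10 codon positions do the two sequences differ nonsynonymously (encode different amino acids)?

Codon 1: CCC Pro / TAC Tyr — nonsynonymous.
Codon 2: CCC Pro / CCA Pro — synonymous.
Codon 3: CCC Pro / CCC Pro — identical.
Codon 4: TCT Ser / TCT Ser — identical.
Codon 5: CGT Arg / CGT Arg — identical.
Codon 6: AGC Ser / AGC Ser — identical.
Codon 7: ACC Thr / ACC Thr — identical.
Codon 8: AAG Lys / AAG Lys — identical.
Codon 9: CCT Pro / CTG Leu — nonsynonymous.
Codon 10: TCT Ser / TCT Ser — identical.
Nonsynonymous differences: 2.

2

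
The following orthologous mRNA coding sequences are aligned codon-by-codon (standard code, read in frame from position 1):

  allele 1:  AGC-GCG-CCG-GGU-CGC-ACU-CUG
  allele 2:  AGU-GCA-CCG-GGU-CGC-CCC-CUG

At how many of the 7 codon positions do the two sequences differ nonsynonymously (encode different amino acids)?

1

Codon 1: AGC Ser / AGU Ser — synonymous.
Codon 2: GCG Ala / GCA Ala — synonymous.
Codon 3: CCG Pro / CCG Pro — identical.
Codon 4: GGU Gly / GGU Gly — identical.
Codon 5: CGC Arg / CGC Arg — identical.
Codon 6: ACU Thr / CCC Pro — nonsynonymous.
Codon 7: CUG Leu / CUG Leu — identical.
Nonsynonymous differences: 1.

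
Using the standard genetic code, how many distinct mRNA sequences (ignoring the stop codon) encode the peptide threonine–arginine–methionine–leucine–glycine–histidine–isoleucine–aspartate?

6912

Thr: 4 codons.
Arg: 6 codons.
Met: 1 codon.
Leu: 6 codons.
Gly: 4 codons.
His: 2 codons.
Ile: 3 codons.
Asp: 2 codons.
4 × 6 × 1 × 6 × 4 × 2 × 3 × 2 = 6912.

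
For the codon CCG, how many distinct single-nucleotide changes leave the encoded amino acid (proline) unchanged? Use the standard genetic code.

3

Position 1: none → 0 synonymous.
Position 2: none → 0 synonymous.
Position 3: CCT, CCC, CCA → 3 synonymous.
Total: 0 + 0 + 3 = 3.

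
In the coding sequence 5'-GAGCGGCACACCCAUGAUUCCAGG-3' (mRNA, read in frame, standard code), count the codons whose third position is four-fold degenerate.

3

Codon 1 GAG (Glu): third position 2-fold.
Codon 2 CGG (Arg): third position 4-fold.
Codon 3 CAC (His): third position 2-fold.
Codon 4 ACC (Thr): third position 4-fold.
Codon 5 CAU (His): third position 2-fold.
Codon 6 GAU (Asp): third position 2-fold.
Codon 7 UCC (Ser): third position 4-fold.
Codon 8 AGG (Arg): third position 2-fold.
Four-fold degenerate third positions: 3.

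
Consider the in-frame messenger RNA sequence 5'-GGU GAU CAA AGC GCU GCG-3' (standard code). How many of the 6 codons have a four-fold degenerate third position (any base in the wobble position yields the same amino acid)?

Codon 1 GGU (Gly): third position 4-fold.
Codon 2 GAU (Asp): third position 2-fold.
Codon 3 CAA (Gln): third position 2-fold.
Codon 4 AGC (Ser): third position 2-fold.
Codon 5 GCU (Ala): third position 4-fold.
Codon 6 GCG (Ala): third position 4-fold.
Four-fold degenerate third positions: 3.

3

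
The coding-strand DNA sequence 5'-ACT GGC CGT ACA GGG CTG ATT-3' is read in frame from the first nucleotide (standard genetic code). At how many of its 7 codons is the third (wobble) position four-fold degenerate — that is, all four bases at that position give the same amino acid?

Codon 1 ACT (Thr): third position 4-fold.
Codon 2 GGC (Gly): third position 4-fold.
Codon 3 CGT (Arg): third position 4-fold.
Codon 4 ACA (Thr): third position 4-fold.
Codon 5 GGG (Gly): third position 4-fold.
Codon 6 CTG (Leu): third position 4-fold.
Codon 7 ATT (Ile): third position 3-fold.
Four-fold degenerate third positions: 6.

6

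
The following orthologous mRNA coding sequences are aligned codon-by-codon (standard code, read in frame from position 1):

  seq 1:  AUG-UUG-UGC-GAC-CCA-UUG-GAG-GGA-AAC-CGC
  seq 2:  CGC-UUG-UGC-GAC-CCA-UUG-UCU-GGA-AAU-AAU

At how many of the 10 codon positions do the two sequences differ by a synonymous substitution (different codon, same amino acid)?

1

Codon 1: AUG Met / CGC Arg — nonsynonymous.
Codon 2: UUG Leu / UUG Leu — identical.
Codon 3: UGC Cys / UGC Cys — identical.
Codon 4: GAC Asp / GAC Asp — identical.
Codon 5: CCA Pro / CCA Pro — identical.
Codon 6: UUG Leu / UUG Leu — identical.
Codon 7: GAG Glu / UCU Ser — nonsynonymous.
Codon 8: GGA Gly / GGA Gly — identical.
Codon 9: AAC Asn / AAU Asn — synonymous.
Codon 10: CGC Arg / AAU Asn — nonsynonymous.
Synonymous differences: 1.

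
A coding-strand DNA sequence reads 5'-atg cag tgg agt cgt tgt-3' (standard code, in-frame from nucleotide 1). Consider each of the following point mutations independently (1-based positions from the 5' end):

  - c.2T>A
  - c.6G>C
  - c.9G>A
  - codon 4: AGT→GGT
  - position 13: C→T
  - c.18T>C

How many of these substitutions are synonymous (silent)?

1

Codon 1: ATG (Met) → AAG (Lys) — missense.
Codon 2: CAG (Gln) → CAC (His) — missense.
Codon 3: TGG (Trp) → TGA (Stop) — nonsense.
Codon 4: AGT (Ser) → GGT (Gly) — missense.
Codon 5: CGT (Arg) → TGT (Cys) — missense.
Codon 6: TGT (Cys) → TGC (Cys) — synonymous.
Synonymous: 1 of 6.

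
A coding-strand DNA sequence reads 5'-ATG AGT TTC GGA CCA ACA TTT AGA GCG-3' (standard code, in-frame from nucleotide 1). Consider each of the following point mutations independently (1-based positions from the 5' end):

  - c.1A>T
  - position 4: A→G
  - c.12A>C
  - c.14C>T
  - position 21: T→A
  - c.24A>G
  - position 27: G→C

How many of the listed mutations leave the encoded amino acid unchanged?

Codon 1: ATG (Met) → TTG (Leu) — missense.
Codon 2: AGT (Ser) → GGT (Gly) — missense.
Codon 4: GGA (Gly) → GGC (Gly) — synonymous.
Codon 5: CCA (Pro) → CTA (Leu) — missense.
Codon 7: TTT (Phe) → TTA (Leu) — missense.
Codon 8: AGA (Arg) → AGG (Arg) — synonymous.
Codon 9: GCG (Ala) → GCC (Ala) — synonymous.
Synonymous: 3 of 7.

3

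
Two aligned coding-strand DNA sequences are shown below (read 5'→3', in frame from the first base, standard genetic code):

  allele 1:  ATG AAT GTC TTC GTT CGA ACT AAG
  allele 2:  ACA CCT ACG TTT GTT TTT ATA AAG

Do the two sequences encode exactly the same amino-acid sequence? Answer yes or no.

Codon 1: ATG Met / ACA Thr — nonsynonymous.
Codon 2: AAT Asn / CCT Pro — nonsynonymous.
Codon 3: GTC Val / ACG Thr — nonsynonymous.
Codon 4: TTC Phe / TTT Phe — synonymous.
Codon 5: GTT Val / GTT Val — identical.
Codon 6: CGA Arg / TTT Phe — nonsynonymous.
Codon 7: ACT Thr / ATA Ile — nonsynonymous.
Codon 8: AAG Lys / AAG Lys — identical.
Nonsynonymous differences: 5 → different protein.

no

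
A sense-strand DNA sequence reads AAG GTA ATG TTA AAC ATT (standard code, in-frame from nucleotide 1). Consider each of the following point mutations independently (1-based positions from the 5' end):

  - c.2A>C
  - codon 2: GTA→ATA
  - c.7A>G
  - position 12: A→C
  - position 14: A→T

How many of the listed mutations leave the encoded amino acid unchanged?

Codon 1: AAG (Lys) → ACG (Thr) — missense.
Codon 2: GTA (Val) → ATA (Ile) — missense.
Codon 3: ATG (Met) → GTG (Val) — missense.
Codon 4: TTA (Leu) → TTC (Phe) — missense.
Codon 5: AAC (Asn) → ATC (Ile) — missense.
Synonymous: 0 of 5.

0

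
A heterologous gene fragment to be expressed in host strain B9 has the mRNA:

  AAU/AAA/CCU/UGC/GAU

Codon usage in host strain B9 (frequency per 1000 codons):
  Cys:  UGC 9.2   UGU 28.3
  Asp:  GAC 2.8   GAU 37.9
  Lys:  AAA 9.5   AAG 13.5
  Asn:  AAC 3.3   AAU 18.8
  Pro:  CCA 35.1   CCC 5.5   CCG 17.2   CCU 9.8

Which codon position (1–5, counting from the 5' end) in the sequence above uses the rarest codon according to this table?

4

Codon 1 AAU (Asn): 18.8 per 1000.
Codon 2 AAA (Lys): 9.5 per 1000.
Codon 3 CCU (Pro): 9.8 per 1000.
Codon 4 UGC (Cys): 9.2 per 1000.
Codon 5 GAU (Asp): 37.9 per 1000.
Lowest frequency is 9.2 at codon 4.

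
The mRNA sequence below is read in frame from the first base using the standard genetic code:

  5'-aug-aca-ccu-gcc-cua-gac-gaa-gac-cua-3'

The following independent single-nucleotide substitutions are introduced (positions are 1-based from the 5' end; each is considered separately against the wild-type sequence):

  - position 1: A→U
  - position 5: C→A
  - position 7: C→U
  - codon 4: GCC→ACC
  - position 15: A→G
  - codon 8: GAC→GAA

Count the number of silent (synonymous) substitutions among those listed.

Codon 1: AUG (Met) → UUG (Leu) — missense.
Codon 2: ACA (Thr) → AAA (Lys) — missense.
Codon 3: CCU (Pro) → UCU (Ser) — missense.
Codon 4: GCC (Ala) → ACC (Thr) — missense.
Codon 5: CUA (Leu) → CUG (Leu) — synonymous.
Codon 8: GAC (Asp) → GAA (Glu) — missense.
Synonymous: 1 of 6.

1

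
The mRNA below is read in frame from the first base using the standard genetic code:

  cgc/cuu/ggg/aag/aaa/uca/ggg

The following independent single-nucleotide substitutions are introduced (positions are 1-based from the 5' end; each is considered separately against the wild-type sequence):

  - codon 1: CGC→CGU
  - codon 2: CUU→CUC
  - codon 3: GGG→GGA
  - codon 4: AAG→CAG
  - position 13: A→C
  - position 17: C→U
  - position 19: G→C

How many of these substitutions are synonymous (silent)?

Codon 1: CGC (Arg) → CGU (Arg) — synonymous.
Codon 2: CUU (Leu) → CUC (Leu) — synonymous.
Codon 3: GGG (Gly) → GGA (Gly) — synonymous.
Codon 4: AAG (Lys) → CAG (Gln) — missense.
Codon 5: AAA (Lys) → CAA (Gln) — missense.
Codon 6: UCA (Ser) → UUA (Leu) — missense.
Codon 7: GGG (Gly) → CGG (Arg) — missense.
Synonymous: 3 of 7.

3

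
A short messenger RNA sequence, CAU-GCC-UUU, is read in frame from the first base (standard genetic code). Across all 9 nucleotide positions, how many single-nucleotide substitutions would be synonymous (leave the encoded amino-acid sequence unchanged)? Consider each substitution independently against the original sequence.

Codon 1 (CAU, His): 1 synonymous substitution.
Codon 2 (GCC, Ala): 3 synonymous substitutions.
Codon 3 (UUU, Phe): 1 synonymous substitution.
Total: 1 + 3 + 1 = 5.

5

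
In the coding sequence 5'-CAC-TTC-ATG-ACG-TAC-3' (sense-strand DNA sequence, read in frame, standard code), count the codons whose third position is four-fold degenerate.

Codon 1 CAC (His): third position 2-fold.
Codon 2 TTC (Phe): third position 2-fold.
Codon 3 ATG (Met): third position 1-fold.
Codon 4 ACG (Thr): third position 4-fold.
Codon 5 TAC (Tyr): third position 2-fold.
Four-fold degenerate third positions: 1.

1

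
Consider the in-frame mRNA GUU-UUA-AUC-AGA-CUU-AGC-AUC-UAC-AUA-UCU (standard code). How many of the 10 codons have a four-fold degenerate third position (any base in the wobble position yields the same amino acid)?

Codon 1 GUU (Val): third position 4-fold.
Codon 2 UUA (Leu): third position 2-fold.
Codon 3 AUC (Ile): third position 3-fold.
Codon 4 AGA (Arg): third position 2-fold.
Codon 5 CUU (Leu): third position 4-fold.
Codon 6 AGC (Ser): third position 2-fold.
Codon 7 AUC (Ile): third position 3-fold.
Codon 8 UAC (Tyr): third position 2-fold.
Codon 9 AUA (Ile): third position 3-fold.
Codon 10 UCU (Ser): third position 4-fold.
Four-fold degenerate third positions: 3.

3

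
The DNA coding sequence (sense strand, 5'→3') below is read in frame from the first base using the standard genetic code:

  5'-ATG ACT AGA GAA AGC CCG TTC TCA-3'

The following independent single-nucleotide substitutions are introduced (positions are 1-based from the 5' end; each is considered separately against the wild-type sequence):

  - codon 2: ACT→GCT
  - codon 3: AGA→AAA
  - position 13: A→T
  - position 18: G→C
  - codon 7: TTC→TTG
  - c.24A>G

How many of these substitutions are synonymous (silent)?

Codon 2: ACT (Thr) → GCT (Ala) — missense.
Codon 3: AGA (Arg) → AAA (Lys) — missense.
Codon 5: AGC (Ser) → TGC (Cys) — missense.
Codon 6: CCG (Pro) → CCC (Pro) — synonymous.
Codon 7: TTC (Phe) → TTG (Leu) — missense.
Codon 8: TCA (Ser) → TCG (Ser) — synonymous.
Synonymous: 2 of 6.

2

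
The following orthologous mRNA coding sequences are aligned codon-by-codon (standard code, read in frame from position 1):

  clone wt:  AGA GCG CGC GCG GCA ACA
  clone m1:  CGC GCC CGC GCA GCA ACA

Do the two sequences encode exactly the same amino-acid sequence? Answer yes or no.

yes

Codon 1: AGA Arg / CGC Arg — synonymous.
Codon 2: GCG Ala / GCC Ala — synonymous.
Codon 3: CGC Arg / CGC Arg — identical.
Codon 4: GCG Ala / GCA Ala — synonymous.
Codon 5: GCA Ala / GCA Ala — identical.
Codon 6: ACA Thr / ACA Thr — identical.
Nonsynonymous differences: 0 → same protein.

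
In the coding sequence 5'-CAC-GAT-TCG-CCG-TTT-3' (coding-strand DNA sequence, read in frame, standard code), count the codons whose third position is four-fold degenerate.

2

Codon 1 CAC (His): third position 2-fold.
Codon 2 GAT (Asp): third position 2-fold.
Codon 3 TCG (Ser): third position 4-fold.
Codon 4 CCG (Pro): third position 4-fold.
Codon 5 TTT (Phe): third position 2-fold.
Four-fold degenerate third positions: 2.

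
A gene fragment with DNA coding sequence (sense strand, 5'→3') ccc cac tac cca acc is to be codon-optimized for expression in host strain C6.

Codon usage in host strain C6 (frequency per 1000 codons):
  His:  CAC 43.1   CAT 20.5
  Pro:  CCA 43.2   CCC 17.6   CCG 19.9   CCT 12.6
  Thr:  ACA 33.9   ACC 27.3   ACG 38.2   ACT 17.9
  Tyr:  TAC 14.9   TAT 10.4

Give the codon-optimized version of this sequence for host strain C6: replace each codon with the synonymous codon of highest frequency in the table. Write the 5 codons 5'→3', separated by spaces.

CCA CAC TAC CCA ACG

Codon 1 (Pro): best is CCA at 43.2.
Codon 2 (His): best is CAC at 43.1.
Codon 3 (Tyr): best is TAC at 14.9.
Codon 4 (Pro): best is CCA at 43.2.
Codon 5 (Thr): best is ACG at 38.2.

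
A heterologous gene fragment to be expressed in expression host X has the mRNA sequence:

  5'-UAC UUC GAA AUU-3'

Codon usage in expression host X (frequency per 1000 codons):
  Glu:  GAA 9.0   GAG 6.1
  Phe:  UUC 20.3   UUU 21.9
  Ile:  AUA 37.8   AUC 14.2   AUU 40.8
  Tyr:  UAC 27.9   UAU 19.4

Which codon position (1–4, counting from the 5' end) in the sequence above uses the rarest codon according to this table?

Codon 1 UAC (Tyr): 27.9 per 1000.
Codon 2 UUC (Phe): 20.3 per 1000.
Codon 3 GAA (Glu): 9.0 per 1000.
Codon 4 AUU (Ile): 40.8 per 1000.
Lowest frequency is 9.0 at codon 3.

3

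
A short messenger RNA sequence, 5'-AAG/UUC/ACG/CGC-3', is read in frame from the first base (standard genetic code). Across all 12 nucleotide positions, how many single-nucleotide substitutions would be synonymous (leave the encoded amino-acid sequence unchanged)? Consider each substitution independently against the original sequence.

8

Codon 1 (AAG, Lys): 1 synonymous substitution.
Codon 2 (UUC, Phe): 1 synonymous substitution.
Codon 3 (ACG, Thr): 3 synonymous substitutions.
Codon 4 (CGC, Arg): 3 synonymous substitutions.
Total: 1 + 1 + 3 + 3 = 8.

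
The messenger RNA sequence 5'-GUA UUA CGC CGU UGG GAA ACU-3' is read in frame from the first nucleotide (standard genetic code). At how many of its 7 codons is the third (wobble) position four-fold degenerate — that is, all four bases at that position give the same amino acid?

Codon 1 GUA (Val): third position 4-fold.
Codon 2 UUA (Leu): third position 2-fold.
Codon 3 CGC (Arg): third position 4-fold.
Codon 4 CGU (Arg): third position 4-fold.
Codon 5 UGG (Trp): third position 1-fold.
Codon 6 GAA (Glu): third position 2-fold.
Codon 7 ACU (Thr): third position 4-fold.
Four-fold degenerate third positions: 4.

4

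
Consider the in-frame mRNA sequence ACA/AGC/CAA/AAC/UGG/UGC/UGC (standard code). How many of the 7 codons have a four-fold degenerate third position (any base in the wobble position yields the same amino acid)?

Codon 1 ACA (Thr): third position 4-fold.
Codon 2 AGC (Ser): third position 2-fold.
Codon 3 CAA (Gln): third position 2-fold.
Codon 4 AAC (Asn): third position 2-fold.
Codon 5 UGG (Trp): third position 1-fold.
Codon 6 UGC (Cys): third position 2-fold.
Codon 7 UGC (Cys): third position 2-fold.
Four-fold degenerate third positions: 1.

1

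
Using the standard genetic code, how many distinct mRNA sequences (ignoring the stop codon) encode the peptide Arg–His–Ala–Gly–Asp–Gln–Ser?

Arg: 6 codons.
His: 2 codons.
Ala: 4 codons.
Gly: 4 codons.
Asp: 2 codons.
Gln: 2 codons.
Ser: 6 codons.
6 × 2 × 4 × 4 × 2 × 2 × 6 = 4608.

4608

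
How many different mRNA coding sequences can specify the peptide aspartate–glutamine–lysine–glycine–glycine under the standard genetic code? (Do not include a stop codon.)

128

Asp: 2 codons.
Gln: 2 codons.
Lys: 2 codons.
Gly: 4 codons.
Gly: 4 codons.
2 × 2 × 2 × 4 × 4 = 128.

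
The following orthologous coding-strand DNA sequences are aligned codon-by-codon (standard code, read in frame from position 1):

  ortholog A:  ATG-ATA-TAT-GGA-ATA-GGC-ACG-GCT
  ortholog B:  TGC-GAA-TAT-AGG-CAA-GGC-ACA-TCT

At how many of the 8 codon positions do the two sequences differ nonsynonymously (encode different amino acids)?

Codon 1: ATG Met / TGC Cys — nonsynonymous.
Codon 2: ATA Ile / GAA Glu — nonsynonymous.
Codon 3: TAT Tyr / TAT Tyr — identical.
Codon 4: GGA Gly / AGG Arg — nonsynonymous.
Codon 5: ATA Ile / CAA Gln — nonsynonymous.
Codon 6: GGC Gly / GGC Gly — identical.
Codon 7: ACG Thr / ACA Thr — synonymous.
Codon 8: GCT Ala / TCT Ser — nonsynonymous.
Nonsynonymous differences: 5.

5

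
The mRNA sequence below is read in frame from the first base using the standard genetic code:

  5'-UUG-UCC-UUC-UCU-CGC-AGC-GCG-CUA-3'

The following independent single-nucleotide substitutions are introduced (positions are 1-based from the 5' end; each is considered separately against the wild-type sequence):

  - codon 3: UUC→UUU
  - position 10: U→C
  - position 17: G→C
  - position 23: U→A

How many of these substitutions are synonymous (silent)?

Codon 3: UUC (Phe) → UUU (Phe) — synonymous.
Codon 4: UCU (Ser) → CCU (Pro) — missense.
Codon 6: AGC (Ser) → ACC (Thr) — missense.
Codon 8: CUA (Leu) → CAA (Gln) — missense.
Synonymous: 1 of 4.

1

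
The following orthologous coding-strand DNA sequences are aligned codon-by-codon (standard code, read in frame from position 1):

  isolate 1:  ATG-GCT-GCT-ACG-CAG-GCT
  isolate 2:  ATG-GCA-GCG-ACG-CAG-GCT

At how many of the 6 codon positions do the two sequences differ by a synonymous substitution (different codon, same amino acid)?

Codon 1: ATG Met / ATG Met — identical.
Codon 2: GCT Ala / GCA Ala — synonymous.
Codon 3: GCT Ala / GCG Ala — synonymous.
Codon 4: ACG Thr / ACG Thr — identical.
Codon 5: CAG Gln / CAG Gln — identical.
Codon 6: GCT Ala / GCT Ala — identical.
Synonymous differences: 2.

2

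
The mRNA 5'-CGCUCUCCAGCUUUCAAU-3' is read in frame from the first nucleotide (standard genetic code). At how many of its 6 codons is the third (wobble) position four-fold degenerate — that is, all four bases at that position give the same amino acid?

Codon 1 CGC (Arg): third position 4-fold.
Codon 2 UCU (Ser): third position 4-fold.
Codon 3 CCA (Pro): third position 4-fold.
Codon 4 GCU (Ala): third position 4-fold.
Codon 5 UUC (Phe): third position 2-fold.
Codon 6 AAU (Asn): third position 2-fold.
Four-fold degenerate third positions: 4.

4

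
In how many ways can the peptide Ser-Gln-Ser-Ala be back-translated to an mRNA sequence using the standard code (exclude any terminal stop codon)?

288

Ser: 6 codons.
Gln: 2 codons.
Ser: 6 codons.
Ala: 4 codons.
6 × 2 × 6 × 4 = 288.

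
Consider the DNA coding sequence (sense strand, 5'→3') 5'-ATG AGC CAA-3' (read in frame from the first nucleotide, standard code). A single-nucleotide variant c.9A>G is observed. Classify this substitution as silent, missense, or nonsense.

Position 9 falls in codon 3: CAA → Gln.
After the substitution the codon is CAG → Gln.
Both encode Gln, so the change is synonymous.

silent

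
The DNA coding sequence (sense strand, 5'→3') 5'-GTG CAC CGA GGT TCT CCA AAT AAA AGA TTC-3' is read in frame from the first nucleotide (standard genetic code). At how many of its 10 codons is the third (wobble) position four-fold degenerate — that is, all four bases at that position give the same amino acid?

5

Codon 1 GTG (Val): third position 4-fold.
Codon 2 CAC (His): third position 2-fold.
Codon 3 CGA (Arg): third position 4-fold.
Codon 4 GGT (Gly): third position 4-fold.
Codon 5 TCT (Ser): third position 4-fold.
Codon 6 CCA (Pro): third position 4-fold.
Codon 7 AAT (Asn): third position 2-fold.
Codon 8 AAA (Lys): third position 2-fold.
Codon 9 AGA (Arg): third position 2-fold.
Codon 10 TTC (Phe): third position 2-fold.
Four-fold degenerate third positions: 5.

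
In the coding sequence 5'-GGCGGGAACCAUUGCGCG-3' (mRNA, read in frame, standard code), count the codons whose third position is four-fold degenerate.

3

Codon 1 GGC (Gly): third position 4-fold.
Codon 2 GGG (Gly): third position 4-fold.
Codon 3 AAC (Asn): third position 2-fold.
Codon 4 CAU (His): third position 2-fold.
Codon 5 UGC (Cys): third position 2-fold.
Codon 6 GCG (Ala): third position 4-fold.
Four-fold degenerate third positions: 3.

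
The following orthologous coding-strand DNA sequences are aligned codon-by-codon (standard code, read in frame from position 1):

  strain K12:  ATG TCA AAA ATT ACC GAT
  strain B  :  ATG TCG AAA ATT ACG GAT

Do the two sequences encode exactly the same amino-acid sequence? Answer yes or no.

yes

Codon 1: ATG Met / ATG Met — identical.
Codon 2: TCA Ser / TCG Ser — synonymous.
Codon 3: AAA Lys / AAA Lys — identical.
Codon 4: ATT Ile / ATT Ile — identical.
Codon 5: ACC Thr / ACG Thr — synonymous.
Codon 6: GAT Asp / GAT Asp — identical.
Nonsynonymous differences: 0 → same protein.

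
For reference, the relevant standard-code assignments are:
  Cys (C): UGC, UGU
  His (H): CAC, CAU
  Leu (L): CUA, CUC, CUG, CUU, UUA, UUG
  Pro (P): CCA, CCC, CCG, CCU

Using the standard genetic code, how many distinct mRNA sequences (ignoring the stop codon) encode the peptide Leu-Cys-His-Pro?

Leu: 6 codons.
Cys: 2 codons.
His: 2 codons.
Pro: 4 codons.
6 × 2 × 2 × 4 = 96.

96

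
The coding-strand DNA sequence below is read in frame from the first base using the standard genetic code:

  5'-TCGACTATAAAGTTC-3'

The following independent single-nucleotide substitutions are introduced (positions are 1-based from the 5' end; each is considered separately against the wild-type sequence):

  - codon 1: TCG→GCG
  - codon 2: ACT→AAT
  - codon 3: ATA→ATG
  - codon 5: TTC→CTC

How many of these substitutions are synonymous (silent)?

Codon 1: TCG (Ser) → GCG (Ala) — missense.
Codon 2: ACT (Thr) → AAT (Asn) — missense.
Codon 3: ATA (Ile) → ATG (Met) — missense.
Codon 5: TTC (Phe) → CTC (Leu) — missense.
Synonymous: 0 of 4.

0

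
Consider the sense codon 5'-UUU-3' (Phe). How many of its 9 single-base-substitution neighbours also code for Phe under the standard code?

1

Position 1: none → 0 synonymous.
Position 2: none → 0 synonymous.
Position 3: UUC → 1 synonymous.
Total: 0 + 0 + 1 = 1.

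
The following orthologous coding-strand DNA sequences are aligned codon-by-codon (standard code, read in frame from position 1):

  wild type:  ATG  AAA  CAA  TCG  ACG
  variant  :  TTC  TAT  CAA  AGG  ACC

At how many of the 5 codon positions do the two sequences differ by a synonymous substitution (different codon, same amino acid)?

Codon 1: ATG Met / TTC Phe — nonsynonymous.
Codon 2: AAA Lys / TAT Tyr — nonsynonymous.
Codon 3: CAA Gln / CAA Gln — identical.
Codon 4: TCG Ser / AGG Arg — nonsynonymous.
Codon 5: ACG Thr / ACC Thr — synonymous.
Synonymous differences: 1.

1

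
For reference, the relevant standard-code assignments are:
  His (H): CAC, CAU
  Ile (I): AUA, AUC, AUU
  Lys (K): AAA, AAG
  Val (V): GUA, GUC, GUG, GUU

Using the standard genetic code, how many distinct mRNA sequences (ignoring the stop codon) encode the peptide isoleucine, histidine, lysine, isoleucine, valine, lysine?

288

Ile: 3 codons.
His: 2 codons.
Lys: 2 codons.
Ile: 3 codons.
Val: 4 codons.
Lys: 2 codons.
3 × 2 × 2 × 3 × 4 × 2 = 288.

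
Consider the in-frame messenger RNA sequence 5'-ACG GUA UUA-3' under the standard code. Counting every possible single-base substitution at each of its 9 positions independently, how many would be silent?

8

Codon 1 (ACG, Thr): 3 synonymous substitutions.
Codon 2 (GUA, Val): 3 synonymous substitutions.
Codon 3 (UUA, Leu): 2 synonymous substitutions.
Total: 3 + 3 + 2 = 8.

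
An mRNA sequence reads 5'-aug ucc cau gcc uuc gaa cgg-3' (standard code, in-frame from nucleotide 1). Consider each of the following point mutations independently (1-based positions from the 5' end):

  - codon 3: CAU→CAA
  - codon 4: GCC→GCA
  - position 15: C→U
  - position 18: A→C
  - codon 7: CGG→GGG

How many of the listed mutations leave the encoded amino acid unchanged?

2

Codon 3: CAU (His) → CAA (Gln) — missense.
Codon 4: GCC (Ala) → GCA (Ala) — synonymous.
Codon 5: UUC (Phe) → UUU (Phe) — synonymous.
Codon 6: GAA (Glu) → GAC (Asp) — missense.
Codon 7: CGG (Arg) → GGG (Gly) — missense.
Synonymous: 2 of 5.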